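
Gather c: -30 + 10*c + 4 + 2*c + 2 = 12*c - 24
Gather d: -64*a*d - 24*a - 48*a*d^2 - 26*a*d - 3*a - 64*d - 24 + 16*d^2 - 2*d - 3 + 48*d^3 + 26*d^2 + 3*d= -27*a + 48*d^3 + d^2*(42 - 48*a) + d*(-90*a - 63) - 27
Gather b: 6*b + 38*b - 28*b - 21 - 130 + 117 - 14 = 16*b - 48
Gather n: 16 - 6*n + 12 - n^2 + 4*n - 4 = -n^2 - 2*n + 24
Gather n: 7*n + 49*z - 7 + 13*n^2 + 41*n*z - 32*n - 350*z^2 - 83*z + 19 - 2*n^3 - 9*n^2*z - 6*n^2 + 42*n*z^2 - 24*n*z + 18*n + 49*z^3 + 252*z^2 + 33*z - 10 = -2*n^3 + n^2*(7 - 9*z) + n*(42*z^2 + 17*z - 7) + 49*z^3 - 98*z^2 - z + 2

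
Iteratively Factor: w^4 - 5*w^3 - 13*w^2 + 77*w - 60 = (w + 4)*(w^3 - 9*w^2 + 23*w - 15) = (w - 5)*(w + 4)*(w^2 - 4*w + 3) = (w - 5)*(w - 3)*(w + 4)*(w - 1)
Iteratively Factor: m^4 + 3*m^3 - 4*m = (m + 2)*(m^3 + m^2 - 2*m) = (m - 1)*(m + 2)*(m^2 + 2*m) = m*(m - 1)*(m + 2)*(m + 2)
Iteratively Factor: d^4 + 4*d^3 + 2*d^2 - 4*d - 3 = (d + 1)*(d^3 + 3*d^2 - d - 3) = (d - 1)*(d + 1)*(d^2 + 4*d + 3) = (d - 1)*(d + 1)*(d + 3)*(d + 1)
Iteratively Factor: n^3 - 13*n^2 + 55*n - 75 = (n - 5)*(n^2 - 8*n + 15) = (n - 5)^2*(n - 3)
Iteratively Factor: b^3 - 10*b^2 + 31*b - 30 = (b - 3)*(b^2 - 7*b + 10) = (b - 3)*(b - 2)*(b - 5)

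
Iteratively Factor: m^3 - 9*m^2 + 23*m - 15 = (m - 5)*(m^2 - 4*m + 3) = (m - 5)*(m - 1)*(m - 3)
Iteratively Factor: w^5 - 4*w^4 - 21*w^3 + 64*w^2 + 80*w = (w + 1)*(w^4 - 5*w^3 - 16*w^2 + 80*w) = (w + 1)*(w + 4)*(w^3 - 9*w^2 + 20*w) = (w - 4)*(w + 1)*(w + 4)*(w^2 - 5*w) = w*(w - 4)*(w + 1)*(w + 4)*(w - 5)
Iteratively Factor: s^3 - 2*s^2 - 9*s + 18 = (s - 3)*(s^2 + s - 6) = (s - 3)*(s - 2)*(s + 3)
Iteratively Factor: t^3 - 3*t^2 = (t)*(t^2 - 3*t) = t*(t - 3)*(t)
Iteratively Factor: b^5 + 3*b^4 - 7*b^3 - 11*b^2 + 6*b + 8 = (b - 1)*(b^4 + 4*b^3 - 3*b^2 - 14*b - 8) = (b - 1)*(b + 1)*(b^3 + 3*b^2 - 6*b - 8) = (b - 1)*(b + 1)^2*(b^2 + 2*b - 8) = (b - 2)*(b - 1)*(b + 1)^2*(b + 4)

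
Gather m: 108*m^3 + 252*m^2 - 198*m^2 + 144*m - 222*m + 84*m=108*m^3 + 54*m^2 + 6*m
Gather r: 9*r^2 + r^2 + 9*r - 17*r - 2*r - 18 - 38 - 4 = 10*r^2 - 10*r - 60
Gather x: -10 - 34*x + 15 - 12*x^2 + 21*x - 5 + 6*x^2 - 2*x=-6*x^2 - 15*x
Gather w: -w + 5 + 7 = 12 - w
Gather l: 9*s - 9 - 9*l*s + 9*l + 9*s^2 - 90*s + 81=l*(9 - 9*s) + 9*s^2 - 81*s + 72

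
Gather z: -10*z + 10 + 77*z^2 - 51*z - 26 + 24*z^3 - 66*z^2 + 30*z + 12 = 24*z^3 + 11*z^2 - 31*z - 4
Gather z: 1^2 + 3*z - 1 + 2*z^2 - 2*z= 2*z^2 + z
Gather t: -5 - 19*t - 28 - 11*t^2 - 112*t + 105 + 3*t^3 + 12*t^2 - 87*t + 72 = 3*t^3 + t^2 - 218*t + 144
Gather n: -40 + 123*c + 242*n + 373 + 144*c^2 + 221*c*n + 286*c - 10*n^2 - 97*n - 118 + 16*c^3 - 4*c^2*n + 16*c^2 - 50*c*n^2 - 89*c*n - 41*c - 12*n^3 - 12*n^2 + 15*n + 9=16*c^3 + 160*c^2 + 368*c - 12*n^3 + n^2*(-50*c - 22) + n*(-4*c^2 + 132*c + 160) + 224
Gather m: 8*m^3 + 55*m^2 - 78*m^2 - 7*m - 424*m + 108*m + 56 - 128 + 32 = 8*m^3 - 23*m^2 - 323*m - 40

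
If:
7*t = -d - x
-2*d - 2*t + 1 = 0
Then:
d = x/6 + 7/12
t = -x/6 - 1/12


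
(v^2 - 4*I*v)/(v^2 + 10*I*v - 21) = v*(v - 4*I)/(v^2 + 10*I*v - 21)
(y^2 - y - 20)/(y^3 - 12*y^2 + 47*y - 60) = (y + 4)/(y^2 - 7*y + 12)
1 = 1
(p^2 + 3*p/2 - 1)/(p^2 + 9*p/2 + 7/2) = (2*p^2 + 3*p - 2)/(2*p^2 + 9*p + 7)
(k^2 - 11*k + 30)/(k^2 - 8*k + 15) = (k - 6)/(k - 3)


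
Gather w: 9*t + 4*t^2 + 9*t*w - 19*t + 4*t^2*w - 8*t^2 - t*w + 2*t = -4*t^2 - 8*t + w*(4*t^2 + 8*t)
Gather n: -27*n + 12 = 12 - 27*n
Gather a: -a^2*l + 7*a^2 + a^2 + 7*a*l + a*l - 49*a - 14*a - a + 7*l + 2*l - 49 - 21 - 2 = a^2*(8 - l) + a*(8*l - 64) + 9*l - 72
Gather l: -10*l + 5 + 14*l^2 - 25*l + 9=14*l^2 - 35*l + 14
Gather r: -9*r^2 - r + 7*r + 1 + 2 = -9*r^2 + 6*r + 3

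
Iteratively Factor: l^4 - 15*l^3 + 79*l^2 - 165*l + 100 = (l - 4)*(l^3 - 11*l^2 + 35*l - 25) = (l - 4)*(l - 1)*(l^2 - 10*l + 25) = (l - 5)*(l - 4)*(l - 1)*(l - 5)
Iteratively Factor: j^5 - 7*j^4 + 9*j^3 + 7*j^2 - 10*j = (j - 5)*(j^4 - 2*j^3 - j^2 + 2*j) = (j - 5)*(j - 1)*(j^3 - j^2 - 2*j) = (j - 5)*(j - 1)*(j + 1)*(j^2 - 2*j) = (j - 5)*(j - 2)*(j - 1)*(j + 1)*(j)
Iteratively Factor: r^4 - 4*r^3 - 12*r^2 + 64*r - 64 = (r - 4)*(r^3 - 12*r + 16) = (r - 4)*(r - 2)*(r^2 + 2*r - 8) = (r - 4)*(r - 2)*(r + 4)*(r - 2)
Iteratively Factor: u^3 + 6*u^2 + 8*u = (u + 4)*(u^2 + 2*u) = u*(u + 4)*(u + 2)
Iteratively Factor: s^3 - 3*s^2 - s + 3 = (s - 3)*(s^2 - 1) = (s - 3)*(s - 1)*(s + 1)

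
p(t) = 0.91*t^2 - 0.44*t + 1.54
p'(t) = 1.82*t - 0.44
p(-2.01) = 6.10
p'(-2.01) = -4.10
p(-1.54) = 4.38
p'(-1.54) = -3.24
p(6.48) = 36.90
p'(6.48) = 11.35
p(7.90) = 54.86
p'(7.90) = 13.94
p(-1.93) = 5.78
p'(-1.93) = -3.95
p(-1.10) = 3.13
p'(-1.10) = -2.44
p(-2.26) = 7.18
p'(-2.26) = -4.55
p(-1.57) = 4.47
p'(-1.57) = -3.30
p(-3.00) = 11.05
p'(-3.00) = -5.90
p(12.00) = 127.30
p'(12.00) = 21.40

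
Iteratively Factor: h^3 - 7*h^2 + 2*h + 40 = (h - 4)*(h^2 - 3*h - 10) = (h - 4)*(h + 2)*(h - 5)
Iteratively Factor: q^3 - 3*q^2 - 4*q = (q)*(q^2 - 3*q - 4) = q*(q + 1)*(q - 4)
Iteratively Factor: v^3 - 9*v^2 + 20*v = (v - 5)*(v^2 - 4*v) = (v - 5)*(v - 4)*(v)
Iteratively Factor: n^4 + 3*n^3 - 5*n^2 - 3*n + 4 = (n - 1)*(n^3 + 4*n^2 - n - 4) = (n - 1)^2*(n^2 + 5*n + 4) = (n - 1)^2*(n + 4)*(n + 1)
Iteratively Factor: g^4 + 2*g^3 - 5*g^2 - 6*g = (g + 1)*(g^3 + g^2 - 6*g) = g*(g + 1)*(g^2 + g - 6) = g*(g - 2)*(g + 1)*(g + 3)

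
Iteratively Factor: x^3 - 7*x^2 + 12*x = (x - 3)*(x^2 - 4*x) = (x - 4)*(x - 3)*(x)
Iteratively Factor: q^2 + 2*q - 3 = (q + 3)*(q - 1)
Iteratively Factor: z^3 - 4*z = (z - 2)*(z^2 + 2*z) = (z - 2)*(z + 2)*(z)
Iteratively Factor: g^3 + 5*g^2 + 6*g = (g + 3)*(g^2 + 2*g) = g*(g + 3)*(g + 2)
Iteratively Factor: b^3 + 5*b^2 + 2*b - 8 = (b - 1)*(b^2 + 6*b + 8) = (b - 1)*(b + 2)*(b + 4)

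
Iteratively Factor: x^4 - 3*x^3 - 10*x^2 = (x + 2)*(x^3 - 5*x^2) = (x - 5)*(x + 2)*(x^2) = x*(x - 5)*(x + 2)*(x)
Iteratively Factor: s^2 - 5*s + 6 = (s - 3)*(s - 2)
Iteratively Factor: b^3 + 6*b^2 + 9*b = (b)*(b^2 + 6*b + 9) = b*(b + 3)*(b + 3)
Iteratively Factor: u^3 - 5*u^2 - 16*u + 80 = (u - 4)*(u^2 - u - 20) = (u - 5)*(u - 4)*(u + 4)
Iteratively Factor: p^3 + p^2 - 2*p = (p - 1)*(p^2 + 2*p) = (p - 1)*(p + 2)*(p)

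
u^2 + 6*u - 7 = (u - 1)*(u + 7)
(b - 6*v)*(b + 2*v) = b^2 - 4*b*v - 12*v^2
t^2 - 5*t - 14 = (t - 7)*(t + 2)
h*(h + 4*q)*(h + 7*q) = h^3 + 11*h^2*q + 28*h*q^2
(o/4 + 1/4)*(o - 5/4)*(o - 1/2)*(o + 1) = o^4/4 + o^3/16 - 15*o^2/32 - o/8 + 5/32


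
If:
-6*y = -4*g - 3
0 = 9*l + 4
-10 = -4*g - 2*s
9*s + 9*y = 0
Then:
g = 33/8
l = -4/9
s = -13/4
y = 13/4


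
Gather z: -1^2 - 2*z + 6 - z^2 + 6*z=-z^2 + 4*z + 5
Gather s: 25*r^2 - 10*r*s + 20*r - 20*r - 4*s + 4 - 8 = 25*r^2 + s*(-10*r - 4) - 4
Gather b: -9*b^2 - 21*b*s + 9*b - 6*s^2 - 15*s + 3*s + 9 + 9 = -9*b^2 + b*(9 - 21*s) - 6*s^2 - 12*s + 18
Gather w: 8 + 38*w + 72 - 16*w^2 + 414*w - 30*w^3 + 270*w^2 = -30*w^3 + 254*w^2 + 452*w + 80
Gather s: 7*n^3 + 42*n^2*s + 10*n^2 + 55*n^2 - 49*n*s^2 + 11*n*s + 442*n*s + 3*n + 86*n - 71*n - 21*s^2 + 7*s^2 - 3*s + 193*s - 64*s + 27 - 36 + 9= 7*n^3 + 65*n^2 + 18*n + s^2*(-49*n - 14) + s*(42*n^2 + 453*n + 126)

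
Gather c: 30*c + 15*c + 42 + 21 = 45*c + 63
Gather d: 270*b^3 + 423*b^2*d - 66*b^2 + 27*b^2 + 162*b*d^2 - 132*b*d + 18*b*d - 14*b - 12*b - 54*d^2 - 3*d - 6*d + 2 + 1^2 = 270*b^3 - 39*b^2 - 26*b + d^2*(162*b - 54) + d*(423*b^2 - 114*b - 9) + 3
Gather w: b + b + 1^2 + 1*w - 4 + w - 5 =2*b + 2*w - 8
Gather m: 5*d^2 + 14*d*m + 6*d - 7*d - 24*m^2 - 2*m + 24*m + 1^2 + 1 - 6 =5*d^2 - d - 24*m^2 + m*(14*d + 22) - 4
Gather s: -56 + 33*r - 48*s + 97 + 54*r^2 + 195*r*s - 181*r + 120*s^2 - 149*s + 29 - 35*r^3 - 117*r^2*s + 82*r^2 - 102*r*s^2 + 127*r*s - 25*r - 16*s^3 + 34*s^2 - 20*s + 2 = -35*r^3 + 136*r^2 - 173*r - 16*s^3 + s^2*(154 - 102*r) + s*(-117*r^2 + 322*r - 217) + 72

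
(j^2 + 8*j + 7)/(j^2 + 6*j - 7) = (j + 1)/(j - 1)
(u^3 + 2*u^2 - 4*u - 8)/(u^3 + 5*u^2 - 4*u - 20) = (u + 2)/(u + 5)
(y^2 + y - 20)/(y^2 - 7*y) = (y^2 + y - 20)/(y*(y - 7))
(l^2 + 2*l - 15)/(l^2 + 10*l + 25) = (l - 3)/(l + 5)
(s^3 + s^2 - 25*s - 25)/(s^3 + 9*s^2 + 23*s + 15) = (s - 5)/(s + 3)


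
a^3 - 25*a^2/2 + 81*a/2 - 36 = (a - 8)*(a - 3)*(a - 3/2)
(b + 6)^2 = b^2 + 12*b + 36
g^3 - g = g*(g - 1)*(g + 1)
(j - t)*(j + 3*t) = j^2 + 2*j*t - 3*t^2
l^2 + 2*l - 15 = (l - 3)*(l + 5)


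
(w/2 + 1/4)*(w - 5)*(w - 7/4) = w^3/2 - 25*w^2/8 + 43*w/16 + 35/16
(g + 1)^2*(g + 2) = g^3 + 4*g^2 + 5*g + 2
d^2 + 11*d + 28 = (d + 4)*(d + 7)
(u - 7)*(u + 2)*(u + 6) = u^3 + u^2 - 44*u - 84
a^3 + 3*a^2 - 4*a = a*(a - 1)*(a + 4)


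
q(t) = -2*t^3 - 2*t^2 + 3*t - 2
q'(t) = -6*t^2 - 4*t + 3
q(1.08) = -3.61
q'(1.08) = -8.32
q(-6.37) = 414.69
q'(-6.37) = -214.98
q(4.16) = -168.11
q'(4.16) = -117.47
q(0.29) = -1.35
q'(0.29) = 1.34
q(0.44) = -1.24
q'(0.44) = 0.08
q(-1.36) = -4.75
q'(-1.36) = -2.66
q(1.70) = -12.51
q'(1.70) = -21.14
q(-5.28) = 220.80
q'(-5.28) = -143.15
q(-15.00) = 6253.00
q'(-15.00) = -1287.00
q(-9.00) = 1267.00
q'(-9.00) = -447.00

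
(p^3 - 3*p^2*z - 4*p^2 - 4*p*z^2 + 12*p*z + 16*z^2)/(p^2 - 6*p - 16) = (-p^3 + 3*p^2*z + 4*p^2 + 4*p*z^2 - 12*p*z - 16*z^2)/(-p^2 + 6*p + 16)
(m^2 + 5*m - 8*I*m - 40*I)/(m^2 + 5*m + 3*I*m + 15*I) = (m - 8*I)/(m + 3*I)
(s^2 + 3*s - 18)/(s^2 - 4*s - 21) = (-s^2 - 3*s + 18)/(-s^2 + 4*s + 21)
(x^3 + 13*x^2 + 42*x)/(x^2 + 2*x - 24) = x*(x + 7)/(x - 4)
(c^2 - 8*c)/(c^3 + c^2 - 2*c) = (c - 8)/(c^2 + c - 2)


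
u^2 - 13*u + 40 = (u - 8)*(u - 5)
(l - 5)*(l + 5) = l^2 - 25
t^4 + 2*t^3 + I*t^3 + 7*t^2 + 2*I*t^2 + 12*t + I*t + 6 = (t + 1)^2*(t - 2*I)*(t + 3*I)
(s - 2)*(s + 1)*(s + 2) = s^3 + s^2 - 4*s - 4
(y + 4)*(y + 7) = y^2 + 11*y + 28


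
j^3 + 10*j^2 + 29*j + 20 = (j + 1)*(j + 4)*(j + 5)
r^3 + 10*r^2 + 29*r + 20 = (r + 1)*(r + 4)*(r + 5)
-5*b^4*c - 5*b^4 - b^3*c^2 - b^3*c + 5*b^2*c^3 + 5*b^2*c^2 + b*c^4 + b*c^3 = (-b + c)*(b + c)*(5*b + c)*(b*c + b)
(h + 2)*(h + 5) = h^2 + 7*h + 10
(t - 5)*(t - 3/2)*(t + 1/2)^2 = t^4 - 11*t^3/2 + 5*t^2/4 + 47*t/8 + 15/8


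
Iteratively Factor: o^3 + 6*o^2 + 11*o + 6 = (o + 2)*(o^2 + 4*o + 3) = (o + 2)*(o + 3)*(o + 1)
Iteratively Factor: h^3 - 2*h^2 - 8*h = (h)*(h^2 - 2*h - 8) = h*(h + 2)*(h - 4)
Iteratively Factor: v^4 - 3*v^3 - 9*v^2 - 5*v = (v + 1)*(v^3 - 4*v^2 - 5*v) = v*(v + 1)*(v^2 - 4*v - 5) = v*(v - 5)*(v + 1)*(v + 1)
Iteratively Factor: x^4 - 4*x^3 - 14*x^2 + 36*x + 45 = (x - 5)*(x^3 + x^2 - 9*x - 9) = (x - 5)*(x + 3)*(x^2 - 2*x - 3) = (x - 5)*(x - 3)*(x + 3)*(x + 1)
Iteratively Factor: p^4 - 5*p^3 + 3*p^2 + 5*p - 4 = (p + 1)*(p^3 - 6*p^2 + 9*p - 4) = (p - 1)*(p + 1)*(p^2 - 5*p + 4) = (p - 1)^2*(p + 1)*(p - 4)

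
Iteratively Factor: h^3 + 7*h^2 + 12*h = (h)*(h^2 + 7*h + 12) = h*(h + 4)*(h + 3)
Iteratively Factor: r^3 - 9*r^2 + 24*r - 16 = (r - 4)*(r^2 - 5*r + 4) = (r - 4)^2*(r - 1)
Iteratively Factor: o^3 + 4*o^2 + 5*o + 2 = (o + 1)*(o^2 + 3*o + 2) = (o + 1)*(o + 2)*(o + 1)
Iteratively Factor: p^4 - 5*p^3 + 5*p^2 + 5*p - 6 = (p - 2)*(p^3 - 3*p^2 - p + 3) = (p - 2)*(p + 1)*(p^2 - 4*p + 3) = (p - 3)*(p - 2)*(p + 1)*(p - 1)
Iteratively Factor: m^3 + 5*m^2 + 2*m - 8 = (m + 2)*(m^2 + 3*m - 4) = (m + 2)*(m + 4)*(m - 1)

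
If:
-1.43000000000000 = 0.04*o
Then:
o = -35.75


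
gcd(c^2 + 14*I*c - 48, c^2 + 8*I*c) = c + 8*I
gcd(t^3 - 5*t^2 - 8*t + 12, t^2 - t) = t - 1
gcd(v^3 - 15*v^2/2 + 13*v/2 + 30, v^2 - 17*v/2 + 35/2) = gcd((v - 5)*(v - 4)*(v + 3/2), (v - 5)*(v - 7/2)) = v - 5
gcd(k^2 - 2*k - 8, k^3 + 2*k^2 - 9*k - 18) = k + 2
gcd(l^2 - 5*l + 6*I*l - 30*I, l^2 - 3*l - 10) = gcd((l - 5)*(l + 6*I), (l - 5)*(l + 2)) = l - 5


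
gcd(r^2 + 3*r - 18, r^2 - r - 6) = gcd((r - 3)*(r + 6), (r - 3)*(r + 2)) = r - 3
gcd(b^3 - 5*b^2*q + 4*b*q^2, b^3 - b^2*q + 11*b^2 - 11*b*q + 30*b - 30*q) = -b + q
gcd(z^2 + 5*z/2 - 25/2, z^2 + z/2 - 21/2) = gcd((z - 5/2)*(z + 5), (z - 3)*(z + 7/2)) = 1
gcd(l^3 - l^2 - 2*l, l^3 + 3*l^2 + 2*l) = l^2 + l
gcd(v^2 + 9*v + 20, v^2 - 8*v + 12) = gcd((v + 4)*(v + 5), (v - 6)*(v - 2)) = 1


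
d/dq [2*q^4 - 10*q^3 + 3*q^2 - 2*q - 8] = 8*q^3 - 30*q^2 + 6*q - 2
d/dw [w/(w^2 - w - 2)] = (w^2 - w*(2*w - 1) - w - 2)/(-w^2 + w + 2)^2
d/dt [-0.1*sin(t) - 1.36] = -0.1*cos(t)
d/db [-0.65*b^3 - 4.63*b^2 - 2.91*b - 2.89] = -1.95*b^2 - 9.26*b - 2.91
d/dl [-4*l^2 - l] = -8*l - 1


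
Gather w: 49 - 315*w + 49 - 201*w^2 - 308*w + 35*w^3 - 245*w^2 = 35*w^3 - 446*w^2 - 623*w + 98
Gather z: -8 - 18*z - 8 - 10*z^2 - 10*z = -10*z^2 - 28*z - 16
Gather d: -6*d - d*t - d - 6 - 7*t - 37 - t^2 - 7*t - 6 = d*(-t - 7) - t^2 - 14*t - 49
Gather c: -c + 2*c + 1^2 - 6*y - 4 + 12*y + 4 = c + 6*y + 1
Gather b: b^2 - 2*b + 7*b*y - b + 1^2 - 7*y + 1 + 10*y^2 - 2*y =b^2 + b*(7*y - 3) + 10*y^2 - 9*y + 2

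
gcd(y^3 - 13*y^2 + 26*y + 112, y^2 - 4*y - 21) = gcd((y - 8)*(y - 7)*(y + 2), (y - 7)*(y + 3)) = y - 7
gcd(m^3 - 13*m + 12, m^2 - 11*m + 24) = m - 3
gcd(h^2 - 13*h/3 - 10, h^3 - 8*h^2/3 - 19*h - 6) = h - 6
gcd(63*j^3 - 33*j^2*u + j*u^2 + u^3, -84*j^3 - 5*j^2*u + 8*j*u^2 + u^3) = -21*j^2 + 4*j*u + u^2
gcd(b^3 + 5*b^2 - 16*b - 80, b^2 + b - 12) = b + 4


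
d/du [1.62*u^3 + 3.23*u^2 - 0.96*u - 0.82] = 4.86*u^2 + 6.46*u - 0.96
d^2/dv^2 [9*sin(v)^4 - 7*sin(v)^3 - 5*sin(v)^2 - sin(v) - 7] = -144*sin(v)^4 + 63*sin(v)^3 + 128*sin(v)^2 - 41*sin(v) - 10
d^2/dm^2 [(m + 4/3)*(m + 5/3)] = 2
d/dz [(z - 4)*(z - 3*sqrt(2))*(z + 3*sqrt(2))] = 3*z^2 - 8*z - 18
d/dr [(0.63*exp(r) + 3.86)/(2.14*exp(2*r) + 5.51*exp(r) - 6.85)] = (-(0.63*exp(r) + 3.86)*(4.28*exp(r) + 5.51) + 1.3482*exp(2*r) + 3.4713*exp(r) - 4.3155)*exp(r)/(2.14*exp(2*r) + 5.51*exp(r) - 6.85)^2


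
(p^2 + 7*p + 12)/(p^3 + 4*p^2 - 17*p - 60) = (p + 4)/(p^2 + p - 20)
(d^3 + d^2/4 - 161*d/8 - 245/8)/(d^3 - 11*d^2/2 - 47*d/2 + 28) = (4*d^2 - 13*d - 35)/(4*(d^2 - 9*d + 8))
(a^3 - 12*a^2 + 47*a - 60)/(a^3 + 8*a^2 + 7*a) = (a^3 - 12*a^2 + 47*a - 60)/(a*(a^2 + 8*a + 7))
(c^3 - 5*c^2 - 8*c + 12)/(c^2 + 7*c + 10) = (c^2 - 7*c + 6)/(c + 5)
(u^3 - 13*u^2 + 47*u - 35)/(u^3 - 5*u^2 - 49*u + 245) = (u - 1)/(u + 7)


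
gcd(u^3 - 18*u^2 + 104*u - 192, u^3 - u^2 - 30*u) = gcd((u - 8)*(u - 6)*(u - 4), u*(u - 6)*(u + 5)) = u - 6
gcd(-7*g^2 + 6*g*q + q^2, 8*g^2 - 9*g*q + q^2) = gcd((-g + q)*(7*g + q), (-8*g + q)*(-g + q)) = -g + q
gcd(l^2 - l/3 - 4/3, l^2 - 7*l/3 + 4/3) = l - 4/3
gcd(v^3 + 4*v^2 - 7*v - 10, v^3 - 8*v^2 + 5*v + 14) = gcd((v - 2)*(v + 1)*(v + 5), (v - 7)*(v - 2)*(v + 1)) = v^2 - v - 2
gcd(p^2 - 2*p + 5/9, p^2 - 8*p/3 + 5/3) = p - 5/3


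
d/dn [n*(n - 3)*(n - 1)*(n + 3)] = 4*n^3 - 3*n^2 - 18*n + 9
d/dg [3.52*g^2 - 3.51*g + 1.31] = 7.04*g - 3.51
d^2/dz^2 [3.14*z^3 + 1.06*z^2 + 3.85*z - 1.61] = 18.84*z + 2.12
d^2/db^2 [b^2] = 2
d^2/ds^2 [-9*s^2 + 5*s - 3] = -18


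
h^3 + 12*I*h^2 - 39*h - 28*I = (h + I)*(h + 4*I)*(h + 7*I)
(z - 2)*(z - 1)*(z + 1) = z^3 - 2*z^2 - z + 2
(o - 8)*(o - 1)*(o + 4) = o^3 - 5*o^2 - 28*o + 32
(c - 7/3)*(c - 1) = c^2 - 10*c/3 + 7/3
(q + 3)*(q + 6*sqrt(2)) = q^2 + 3*q + 6*sqrt(2)*q + 18*sqrt(2)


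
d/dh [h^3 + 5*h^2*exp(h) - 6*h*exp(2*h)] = 5*h^2*exp(h) + 3*h^2 - 12*h*exp(2*h) + 10*h*exp(h) - 6*exp(2*h)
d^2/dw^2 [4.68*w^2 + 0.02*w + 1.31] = 9.36000000000000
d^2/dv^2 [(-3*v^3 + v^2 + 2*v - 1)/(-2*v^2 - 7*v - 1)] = 6*(49*v^3 + 27*v^2 + 21*v + 20)/(8*v^6 + 84*v^5 + 306*v^4 + 427*v^3 + 153*v^2 + 21*v + 1)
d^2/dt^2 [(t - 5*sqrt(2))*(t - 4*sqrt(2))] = 2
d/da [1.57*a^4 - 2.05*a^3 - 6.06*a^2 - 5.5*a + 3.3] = 6.28*a^3 - 6.15*a^2 - 12.12*a - 5.5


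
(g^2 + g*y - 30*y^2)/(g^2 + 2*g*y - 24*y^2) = (-g + 5*y)/(-g + 4*y)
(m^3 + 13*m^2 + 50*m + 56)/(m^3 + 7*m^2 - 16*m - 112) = (m + 2)/(m - 4)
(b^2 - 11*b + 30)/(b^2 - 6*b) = (b - 5)/b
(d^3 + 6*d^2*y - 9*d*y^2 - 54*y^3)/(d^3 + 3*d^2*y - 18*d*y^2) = (d + 3*y)/d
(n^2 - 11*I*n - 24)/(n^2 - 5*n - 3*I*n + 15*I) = (n - 8*I)/(n - 5)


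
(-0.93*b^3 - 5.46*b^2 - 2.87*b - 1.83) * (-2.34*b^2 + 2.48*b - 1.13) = 2.1762*b^5 + 10.47*b^4 - 5.7741*b^3 + 3.3344*b^2 - 1.2953*b + 2.0679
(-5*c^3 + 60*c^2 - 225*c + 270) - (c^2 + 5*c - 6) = -5*c^3 + 59*c^2 - 230*c + 276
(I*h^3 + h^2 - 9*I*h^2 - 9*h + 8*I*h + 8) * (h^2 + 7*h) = I*h^5 + h^4 - 2*I*h^4 - 2*h^3 - 55*I*h^3 - 55*h^2 + 56*I*h^2 + 56*h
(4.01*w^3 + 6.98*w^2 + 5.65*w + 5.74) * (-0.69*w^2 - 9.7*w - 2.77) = -2.7669*w^5 - 43.7132*w^4 - 82.7122*w^3 - 78.1002*w^2 - 71.3285*w - 15.8998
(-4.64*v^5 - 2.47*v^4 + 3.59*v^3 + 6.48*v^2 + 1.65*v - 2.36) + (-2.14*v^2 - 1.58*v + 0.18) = -4.64*v^5 - 2.47*v^4 + 3.59*v^3 + 4.34*v^2 + 0.0699999999999998*v - 2.18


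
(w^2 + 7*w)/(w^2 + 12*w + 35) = w/(w + 5)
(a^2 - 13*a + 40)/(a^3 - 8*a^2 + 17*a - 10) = (a - 8)/(a^2 - 3*a + 2)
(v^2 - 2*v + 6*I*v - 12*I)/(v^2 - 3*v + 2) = (v + 6*I)/(v - 1)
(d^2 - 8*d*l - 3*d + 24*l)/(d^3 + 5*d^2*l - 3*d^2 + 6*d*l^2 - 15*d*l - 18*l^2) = (d - 8*l)/(d^2 + 5*d*l + 6*l^2)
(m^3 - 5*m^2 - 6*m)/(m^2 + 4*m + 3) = m*(m - 6)/(m + 3)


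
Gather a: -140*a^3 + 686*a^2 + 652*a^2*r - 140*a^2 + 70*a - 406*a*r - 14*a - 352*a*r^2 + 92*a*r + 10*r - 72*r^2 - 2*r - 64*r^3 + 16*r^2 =-140*a^3 + a^2*(652*r + 546) + a*(-352*r^2 - 314*r + 56) - 64*r^3 - 56*r^2 + 8*r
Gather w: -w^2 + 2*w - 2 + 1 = -w^2 + 2*w - 1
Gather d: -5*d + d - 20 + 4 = -4*d - 16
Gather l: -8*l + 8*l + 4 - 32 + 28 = 0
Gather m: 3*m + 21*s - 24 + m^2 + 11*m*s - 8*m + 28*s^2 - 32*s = m^2 + m*(11*s - 5) + 28*s^2 - 11*s - 24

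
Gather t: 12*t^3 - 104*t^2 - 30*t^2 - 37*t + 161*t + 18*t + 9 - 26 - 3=12*t^3 - 134*t^2 + 142*t - 20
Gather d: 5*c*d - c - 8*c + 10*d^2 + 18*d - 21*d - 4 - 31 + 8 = -9*c + 10*d^2 + d*(5*c - 3) - 27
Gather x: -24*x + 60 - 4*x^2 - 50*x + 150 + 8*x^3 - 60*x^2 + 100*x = 8*x^3 - 64*x^2 + 26*x + 210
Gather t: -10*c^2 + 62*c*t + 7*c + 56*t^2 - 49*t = -10*c^2 + 7*c + 56*t^2 + t*(62*c - 49)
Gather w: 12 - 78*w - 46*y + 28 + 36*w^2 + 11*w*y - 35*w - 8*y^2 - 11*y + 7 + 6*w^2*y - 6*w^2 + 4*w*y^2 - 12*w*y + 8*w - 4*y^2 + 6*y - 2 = w^2*(6*y + 30) + w*(4*y^2 - y - 105) - 12*y^2 - 51*y + 45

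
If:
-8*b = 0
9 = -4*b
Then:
No Solution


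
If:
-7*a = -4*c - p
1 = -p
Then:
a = 4*c/7 - 1/7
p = -1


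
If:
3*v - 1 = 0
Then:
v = 1/3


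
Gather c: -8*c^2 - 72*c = -8*c^2 - 72*c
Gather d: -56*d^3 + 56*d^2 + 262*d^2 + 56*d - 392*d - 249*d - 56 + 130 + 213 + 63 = -56*d^3 + 318*d^2 - 585*d + 350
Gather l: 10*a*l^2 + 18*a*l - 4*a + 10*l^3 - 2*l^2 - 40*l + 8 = -4*a + 10*l^3 + l^2*(10*a - 2) + l*(18*a - 40) + 8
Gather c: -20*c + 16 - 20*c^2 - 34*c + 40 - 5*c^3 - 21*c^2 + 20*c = -5*c^3 - 41*c^2 - 34*c + 56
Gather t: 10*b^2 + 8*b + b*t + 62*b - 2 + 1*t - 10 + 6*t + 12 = 10*b^2 + 70*b + t*(b + 7)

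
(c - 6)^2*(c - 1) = c^3 - 13*c^2 + 48*c - 36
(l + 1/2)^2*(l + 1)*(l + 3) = l^4 + 5*l^3 + 29*l^2/4 + 4*l + 3/4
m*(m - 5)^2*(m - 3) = m^4 - 13*m^3 + 55*m^2 - 75*m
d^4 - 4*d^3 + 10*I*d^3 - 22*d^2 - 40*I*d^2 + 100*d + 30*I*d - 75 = (d - 3)*(d - 1)*(d + 5*I)^2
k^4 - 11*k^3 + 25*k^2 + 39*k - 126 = (k - 7)*(k - 3)^2*(k + 2)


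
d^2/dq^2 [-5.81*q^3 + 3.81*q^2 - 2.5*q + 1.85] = 7.62 - 34.86*q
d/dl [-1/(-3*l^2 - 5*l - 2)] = (-6*l - 5)/(3*l^2 + 5*l + 2)^2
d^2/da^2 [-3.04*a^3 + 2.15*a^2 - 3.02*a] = 4.3 - 18.24*a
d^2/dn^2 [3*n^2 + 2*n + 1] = 6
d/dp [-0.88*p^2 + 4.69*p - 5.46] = 4.69 - 1.76*p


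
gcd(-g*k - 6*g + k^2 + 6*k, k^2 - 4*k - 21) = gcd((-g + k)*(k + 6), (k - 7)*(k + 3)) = 1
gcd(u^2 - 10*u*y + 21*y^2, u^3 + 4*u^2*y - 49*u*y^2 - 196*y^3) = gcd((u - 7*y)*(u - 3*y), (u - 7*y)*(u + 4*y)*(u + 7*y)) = -u + 7*y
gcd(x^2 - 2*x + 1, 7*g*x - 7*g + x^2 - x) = x - 1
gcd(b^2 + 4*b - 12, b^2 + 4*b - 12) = b^2 + 4*b - 12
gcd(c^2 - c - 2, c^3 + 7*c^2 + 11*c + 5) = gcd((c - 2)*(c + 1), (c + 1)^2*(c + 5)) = c + 1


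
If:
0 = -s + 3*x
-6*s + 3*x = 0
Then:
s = 0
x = 0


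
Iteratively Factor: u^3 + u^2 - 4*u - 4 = (u - 2)*(u^2 + 3*u + 2) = (u - 2)*(u + 1)*(u + 2)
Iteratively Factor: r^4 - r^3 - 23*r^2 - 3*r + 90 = (r + 3)*(r^3 - 4*r^2 - 11*r + 30) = (r - 5)*(r + 3)*(r^2 + r - 6) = (r - 5)*(r - 2)*(r + 3)*(r + 3)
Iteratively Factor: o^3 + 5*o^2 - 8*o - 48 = (o + 4)*(o^2 + o - 12) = (o - 3)*(o + 4)*(o + 4)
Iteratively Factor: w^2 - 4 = (w + 2)*(w - 2)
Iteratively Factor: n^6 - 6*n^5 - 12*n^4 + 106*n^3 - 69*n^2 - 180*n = (n - 5)*(n^5 - n^4 - 17*n^3 + 21*n^2 + 36*n) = (n - 5)*(n + 1)*(n^4 - 2*n^3 - 15*n^2 + 36*n) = (n - 5)*(n - 3)*(n + 1)*(n^3 + n^2 - 12*n) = (n - 5)*(n - 3)*(n + 1)*(n + 4)*(n^2 - 3*n) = (n - 5)*(n - 3)^2*(n + 1)*(n + 4)*(n)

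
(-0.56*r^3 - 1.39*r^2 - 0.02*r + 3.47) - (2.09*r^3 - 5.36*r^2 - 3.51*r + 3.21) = -2.65*r^3 + 3.97*r^2 + 3.49*r + 0.26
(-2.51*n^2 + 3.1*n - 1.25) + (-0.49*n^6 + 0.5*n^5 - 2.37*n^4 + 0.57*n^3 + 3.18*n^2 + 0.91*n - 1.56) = -0.49*n^6 + 0.5*n^5 - 2.37*n^4 + 0.57*n^3 + 0.67*n^2 + 4.01*n - 2.81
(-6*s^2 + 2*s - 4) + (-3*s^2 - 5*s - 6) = -9*s^2 - 3*s - 10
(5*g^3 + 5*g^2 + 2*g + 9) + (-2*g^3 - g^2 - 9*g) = 3*g^3 + 4*g^2 - 7*g + 9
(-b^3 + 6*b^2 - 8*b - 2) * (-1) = b^3 - 6*b^2 + 8*b + 2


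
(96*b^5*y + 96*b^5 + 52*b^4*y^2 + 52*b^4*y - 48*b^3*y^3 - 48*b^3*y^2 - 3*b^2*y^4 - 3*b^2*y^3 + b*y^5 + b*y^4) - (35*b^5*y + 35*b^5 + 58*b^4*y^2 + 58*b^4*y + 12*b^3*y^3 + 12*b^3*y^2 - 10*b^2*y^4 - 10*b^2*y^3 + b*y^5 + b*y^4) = 61*b^5*y + 61*b^5 - 6*b^4*y^2 - 6*b^4*y - 60*b^3*y^3 - 60*b^3*y^2 + 7*b^2*y^4 + 7*b^2*y^3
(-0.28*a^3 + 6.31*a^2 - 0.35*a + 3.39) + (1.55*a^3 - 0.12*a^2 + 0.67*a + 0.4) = 1.27*a^3 + 6.19*a^2 + 0.32*a + 3.79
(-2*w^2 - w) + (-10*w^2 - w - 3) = -12*w^2 - 2*w - 3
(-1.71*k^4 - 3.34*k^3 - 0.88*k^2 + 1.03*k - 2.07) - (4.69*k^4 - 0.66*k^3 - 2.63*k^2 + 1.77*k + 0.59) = -6.4*k^4 - 2.68*k^3 + 1.75*k^2 - 0.74*k - 2.66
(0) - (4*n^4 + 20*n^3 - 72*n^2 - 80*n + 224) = -4*n^4 - 20*n^3 + 72*n^2 + 80*n - 224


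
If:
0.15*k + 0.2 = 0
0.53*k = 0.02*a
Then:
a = -35.33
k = -1.33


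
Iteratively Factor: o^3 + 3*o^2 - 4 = (o - 1)*(o^2 + 4*o + 4) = (o - 1)*(o + 2)*(o + 2)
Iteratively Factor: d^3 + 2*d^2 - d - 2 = (d + 1)*(d^2 + d - 2) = (d + 1)*(d + 2)*(d - 1)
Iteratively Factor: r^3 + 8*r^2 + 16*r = (r + 4)*(r^2 + 4*r) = (r + 4)^2*(r)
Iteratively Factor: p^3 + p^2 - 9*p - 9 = (p + 3)*(p^2 - 2*p - 3) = (p + 1)*(p + 3)*(p - 3)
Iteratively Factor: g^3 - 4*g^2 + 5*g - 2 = (g - 2)*(g^2 - 2*g + 1) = (g - 2)*(g - 1)*(g - 1)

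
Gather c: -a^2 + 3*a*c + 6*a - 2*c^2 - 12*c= -a^2 + 6*a - 2*c^2 + c*(3*a - 12)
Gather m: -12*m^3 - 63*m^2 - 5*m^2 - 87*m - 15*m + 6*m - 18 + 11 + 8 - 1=-12*m^3 - 68*m^2 - 96*m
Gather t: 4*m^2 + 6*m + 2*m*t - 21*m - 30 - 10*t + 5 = 4*m^2 - 15*m + t*(2*m - 10) - 25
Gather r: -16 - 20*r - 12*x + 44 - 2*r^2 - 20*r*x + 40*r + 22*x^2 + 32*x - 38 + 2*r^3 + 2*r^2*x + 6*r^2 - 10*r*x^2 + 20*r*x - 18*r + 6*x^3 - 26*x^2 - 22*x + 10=2*r^3 + r^2*(2*x + 4) + r*(2 - 10*x^2) + 6*x^3 - 4*x^2 - 2*x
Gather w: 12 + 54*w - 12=54*w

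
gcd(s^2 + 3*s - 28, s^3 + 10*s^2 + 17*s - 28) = s + 7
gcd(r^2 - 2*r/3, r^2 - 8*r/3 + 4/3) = r - 2/3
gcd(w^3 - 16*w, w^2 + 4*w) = w^2 + 4*w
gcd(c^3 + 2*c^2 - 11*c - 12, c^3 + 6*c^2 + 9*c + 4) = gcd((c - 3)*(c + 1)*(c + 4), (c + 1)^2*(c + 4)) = c^2 + 5*c + 4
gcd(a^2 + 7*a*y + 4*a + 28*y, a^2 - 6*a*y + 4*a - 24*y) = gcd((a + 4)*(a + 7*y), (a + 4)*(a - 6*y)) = a + 4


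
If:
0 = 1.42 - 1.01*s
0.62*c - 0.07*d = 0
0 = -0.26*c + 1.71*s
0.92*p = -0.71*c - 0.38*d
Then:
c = 9.25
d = 81.90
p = -40.96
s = 1.41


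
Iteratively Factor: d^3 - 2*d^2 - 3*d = (d)*(d^2 - 2*d - 3) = d*(d + 1)*(d - 3)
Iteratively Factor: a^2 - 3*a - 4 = (a - 4)*(a + 1)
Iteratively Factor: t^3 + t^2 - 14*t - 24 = (t - 4)*(t^2 + 5*t + 6) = (t - 4)*(t + 2)*(t + 3)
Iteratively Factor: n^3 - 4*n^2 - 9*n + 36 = (n - 3)*(n^2 - n - 12) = (n - 3)*(n + 3)*(n - 4)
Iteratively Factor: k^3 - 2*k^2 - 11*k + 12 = (k - 4)*(k^2 + 2*k - 3) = (k - 4)*(k + 3)*(k - 1)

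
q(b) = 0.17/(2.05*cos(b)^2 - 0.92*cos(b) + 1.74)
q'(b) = 0.17*(4.1*sin(b)*cos(b) - 0.92*sin(b))/(2.05*cos(b)^2 - 0.92*cos(b) + 1.74)^2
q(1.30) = 0.10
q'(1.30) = 0.01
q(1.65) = 0.09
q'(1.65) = -0.06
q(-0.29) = 0.06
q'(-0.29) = -0.02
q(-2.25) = 0.05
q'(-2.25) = 0.05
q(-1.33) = 0.10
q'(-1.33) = -0.00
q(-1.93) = 0.07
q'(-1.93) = 0.07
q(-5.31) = 0.09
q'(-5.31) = 0.06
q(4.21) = 0.06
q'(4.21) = 0.06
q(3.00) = 0.04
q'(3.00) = -0.00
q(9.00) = 0.04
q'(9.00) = -0.02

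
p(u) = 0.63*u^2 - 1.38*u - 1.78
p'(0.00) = -1.38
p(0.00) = -1.78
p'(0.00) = -1.38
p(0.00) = -1.78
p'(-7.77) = -11.17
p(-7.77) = 46.98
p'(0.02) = -1.35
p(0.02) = -1.81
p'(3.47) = 2.99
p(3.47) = 1.02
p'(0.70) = -0.50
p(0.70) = -2.44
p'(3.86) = 3.48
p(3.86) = 2.28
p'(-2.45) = -4.47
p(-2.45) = 5.38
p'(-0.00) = -1.38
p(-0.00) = -1.78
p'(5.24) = 5.22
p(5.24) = 8.29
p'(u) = 1.26*u - 1.38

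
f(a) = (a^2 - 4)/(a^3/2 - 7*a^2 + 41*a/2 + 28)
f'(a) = 2*a/(a^3/2 - 7*a^2 + 41*a/2 + 28) + (a^2 - 4)*(-3*a^2/2 + 14*a - 41/2)/(a^3/2 - 7*a^2 + 41*a/2 + 28)^2 = 2*(-a^4 + 53*a^2 + 164)/(a^6 - 28*a^5 + 278*a^4 - 1036*a^3 + 113*a^2 + 4592*a + 3136)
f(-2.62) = -0.03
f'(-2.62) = 0.04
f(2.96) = 0.12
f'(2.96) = 0.17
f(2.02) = 0.00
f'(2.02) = 0.09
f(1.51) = -0.04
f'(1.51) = 0.07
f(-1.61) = 0.06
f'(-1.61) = 0.23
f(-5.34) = -0.07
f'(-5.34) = 0.00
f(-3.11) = -0.05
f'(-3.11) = 0.02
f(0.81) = -0.08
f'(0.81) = 0.06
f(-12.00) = -0.07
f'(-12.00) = 0.00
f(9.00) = 7.70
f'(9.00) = -10.52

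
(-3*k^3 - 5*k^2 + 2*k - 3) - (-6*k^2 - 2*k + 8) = -3*k^3 + k^2 + 4*k - 11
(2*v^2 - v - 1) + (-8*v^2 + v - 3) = -6*v^2 - 4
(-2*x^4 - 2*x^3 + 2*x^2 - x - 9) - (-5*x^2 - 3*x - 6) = -2*x^4 - 2*x^3 + 7*x^2 + 2*x - 3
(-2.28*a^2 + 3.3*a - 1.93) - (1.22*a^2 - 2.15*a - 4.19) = -3.5*a^2 + 5.45*a + 2.26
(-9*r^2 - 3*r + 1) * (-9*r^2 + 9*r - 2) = 81*r^4 - 54*r^3 - 18*r^2 + 15*r - 2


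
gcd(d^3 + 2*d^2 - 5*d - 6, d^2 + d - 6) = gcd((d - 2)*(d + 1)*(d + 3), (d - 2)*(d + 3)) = d^2 + d - 6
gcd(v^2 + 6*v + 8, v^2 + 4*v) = v + 4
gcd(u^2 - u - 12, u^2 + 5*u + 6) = u + 3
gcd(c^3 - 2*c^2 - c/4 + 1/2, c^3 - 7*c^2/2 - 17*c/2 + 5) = c - 1/2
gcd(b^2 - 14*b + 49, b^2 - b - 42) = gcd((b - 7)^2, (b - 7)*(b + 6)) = b - 7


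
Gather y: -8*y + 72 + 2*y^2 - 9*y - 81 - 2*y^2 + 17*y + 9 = 0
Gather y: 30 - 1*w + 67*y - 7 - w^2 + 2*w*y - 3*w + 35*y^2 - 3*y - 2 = -w^2 - 4*w + 35*y^2 + y*(2*w + 64) + 21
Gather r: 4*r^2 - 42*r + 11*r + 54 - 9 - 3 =4*r^2 - 31*r + 42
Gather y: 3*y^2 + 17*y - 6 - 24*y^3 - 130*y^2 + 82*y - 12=-24*y^3 - 127*y^2 + 99*y - 18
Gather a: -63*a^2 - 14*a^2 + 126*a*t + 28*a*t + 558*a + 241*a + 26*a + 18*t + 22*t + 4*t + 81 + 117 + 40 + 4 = -77*a^2 + a*(154*t + 825) + 44*t + 242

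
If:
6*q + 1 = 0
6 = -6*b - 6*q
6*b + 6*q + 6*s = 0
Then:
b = -5/6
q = -1/6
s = 1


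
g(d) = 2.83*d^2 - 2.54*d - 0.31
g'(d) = 5.66*d - 2.54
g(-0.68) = 2.73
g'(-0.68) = -6.39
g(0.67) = -0.74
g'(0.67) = 1.25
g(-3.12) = 35.16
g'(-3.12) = -20.20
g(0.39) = -0.87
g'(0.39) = -0.33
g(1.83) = 4.52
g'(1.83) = 7.82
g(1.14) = 0.47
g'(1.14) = 3.91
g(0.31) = -0.83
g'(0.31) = -0.79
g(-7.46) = 176.13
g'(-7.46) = -44.76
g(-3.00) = 32.78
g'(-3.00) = -19.52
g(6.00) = 86.33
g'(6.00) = 31.42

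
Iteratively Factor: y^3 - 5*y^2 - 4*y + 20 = (y + 2)*(y^2 - 7*y + 10) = (y - 2)*(y + 2)*(y - 5)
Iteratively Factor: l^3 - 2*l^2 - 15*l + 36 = (l + 4)*(l^2 - 6*l + 9) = (l - 3)*(l + 4)*(l - 3)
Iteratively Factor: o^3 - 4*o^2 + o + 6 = (o + 1)*(o^2 - 5*o + 6) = (o - 3)*(o + 1)*(o - 2)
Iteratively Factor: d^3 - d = (d - 1)*(d^2 + d) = (d - 1)*(d + 1)*(d)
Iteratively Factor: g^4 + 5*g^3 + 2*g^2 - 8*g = (g)*(g^3 + 5*g^2 + 2*g - 8) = g*(g - 1)*(g^2 + 6*g + 8) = g*(g - 1)*(g + 2)*(g + 4)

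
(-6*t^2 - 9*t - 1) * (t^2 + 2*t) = -6*t^4 - 21*t^3 - 19*t^2 - 2*t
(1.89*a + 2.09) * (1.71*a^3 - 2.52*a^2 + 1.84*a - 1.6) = 3.2319*a^4 - 1.1889*a^3 - 1.7892*a^2 + 0.8216*a - 3.344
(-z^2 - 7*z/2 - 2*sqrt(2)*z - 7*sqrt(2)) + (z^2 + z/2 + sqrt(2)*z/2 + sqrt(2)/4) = -3*z - 3*sqrt(2)*z/2 - 27*sqrt(2)/4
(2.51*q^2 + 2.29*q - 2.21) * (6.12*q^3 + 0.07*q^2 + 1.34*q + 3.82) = 15.3612*q^5 + 14.1905*q^4 - 10.0015*q^3 + 12.5021*q^2 + 5.7864*q - 8.4422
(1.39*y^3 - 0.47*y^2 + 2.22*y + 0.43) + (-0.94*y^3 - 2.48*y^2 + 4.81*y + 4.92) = 0.45*y^3 - 2.95*y^2 + 7.03*y + 5.35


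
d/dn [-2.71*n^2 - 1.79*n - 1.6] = -5.42*n - 1.79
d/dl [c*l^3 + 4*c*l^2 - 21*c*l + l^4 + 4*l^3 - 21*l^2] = 3*c*l^2 + 8*c*l - 21*c + 4*l^3 + 12*l^2 - 42*l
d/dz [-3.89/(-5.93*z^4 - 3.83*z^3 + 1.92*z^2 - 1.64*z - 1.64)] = (-92.2708*z^3 - 44.6961*z^2 + 14.9376*z - 6.3796)/(5.93*z^4 + 3.83*z^3 - 1.92*z^2 + 1.64*z + 1.64)^2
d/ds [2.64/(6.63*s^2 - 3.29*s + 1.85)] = (8.6856 - 35.0064*s)/(6.63*s^2 - 3.29*s + 1.85)^2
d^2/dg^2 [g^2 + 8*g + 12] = 2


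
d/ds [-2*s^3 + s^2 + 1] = 2*s*(1 - 3*s)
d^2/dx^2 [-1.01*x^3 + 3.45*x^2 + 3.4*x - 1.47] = 6.9 - 6.06*x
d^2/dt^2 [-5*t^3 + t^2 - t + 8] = 2 - 30*t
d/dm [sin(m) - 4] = cos(m)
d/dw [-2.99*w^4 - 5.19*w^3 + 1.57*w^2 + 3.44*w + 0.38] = -11.96*w^3 - 15.57*w^2 + 3.14*w + 3.44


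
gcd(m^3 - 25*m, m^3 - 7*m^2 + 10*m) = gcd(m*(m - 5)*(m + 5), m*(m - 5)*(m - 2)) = m^2 - 5*m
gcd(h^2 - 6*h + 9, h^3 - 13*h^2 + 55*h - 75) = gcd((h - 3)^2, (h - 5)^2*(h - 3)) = h - 3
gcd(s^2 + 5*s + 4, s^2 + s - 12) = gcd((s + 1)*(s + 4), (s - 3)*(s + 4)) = s + 4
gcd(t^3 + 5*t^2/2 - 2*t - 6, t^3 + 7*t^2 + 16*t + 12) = t^2 + 4*t + 4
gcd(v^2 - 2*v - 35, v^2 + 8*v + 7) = 1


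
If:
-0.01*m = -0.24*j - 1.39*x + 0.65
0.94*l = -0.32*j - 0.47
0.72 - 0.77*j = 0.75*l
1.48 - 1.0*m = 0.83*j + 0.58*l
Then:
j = 2.13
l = -1.22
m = 0.42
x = 0.10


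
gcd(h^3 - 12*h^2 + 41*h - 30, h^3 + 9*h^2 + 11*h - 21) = h - 1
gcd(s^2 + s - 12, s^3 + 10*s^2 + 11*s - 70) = 1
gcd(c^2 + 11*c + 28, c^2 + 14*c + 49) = c + 7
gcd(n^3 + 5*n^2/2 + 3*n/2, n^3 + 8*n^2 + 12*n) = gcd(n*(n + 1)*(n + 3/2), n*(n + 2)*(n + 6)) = n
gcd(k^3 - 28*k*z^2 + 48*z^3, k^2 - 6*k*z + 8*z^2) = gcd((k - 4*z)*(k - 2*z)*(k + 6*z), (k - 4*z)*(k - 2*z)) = k^2 - 6*k*z + 8*z^2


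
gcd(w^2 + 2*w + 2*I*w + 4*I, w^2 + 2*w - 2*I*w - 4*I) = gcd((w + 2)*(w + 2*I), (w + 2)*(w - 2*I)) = w + 2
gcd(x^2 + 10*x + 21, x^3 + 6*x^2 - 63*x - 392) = x + 7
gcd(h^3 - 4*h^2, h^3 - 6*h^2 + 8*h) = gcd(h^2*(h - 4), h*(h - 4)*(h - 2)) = h^2 - 4*h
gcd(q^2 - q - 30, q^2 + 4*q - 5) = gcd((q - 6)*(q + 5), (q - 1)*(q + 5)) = q + 5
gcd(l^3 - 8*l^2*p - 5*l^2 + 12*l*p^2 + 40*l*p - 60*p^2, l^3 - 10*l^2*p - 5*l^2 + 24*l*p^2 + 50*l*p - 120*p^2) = -l^2 + 6*l*p + 5*l - 30*p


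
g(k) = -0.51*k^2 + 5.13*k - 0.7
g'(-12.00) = 17.37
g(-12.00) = -135.70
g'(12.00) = -7.11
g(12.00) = -12.58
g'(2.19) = 2.90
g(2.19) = 8.09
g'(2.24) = 2.85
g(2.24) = 8.23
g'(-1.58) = 6.74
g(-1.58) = -10.08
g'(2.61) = 2.47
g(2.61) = 9.22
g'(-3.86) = 9.07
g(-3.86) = -28.10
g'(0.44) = 4.68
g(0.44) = 1.46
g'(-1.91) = 7.08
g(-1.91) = -12.36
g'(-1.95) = 7.12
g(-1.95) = -12.64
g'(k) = 5.13 - 1.02*k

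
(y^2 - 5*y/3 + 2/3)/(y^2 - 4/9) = 3*(y - 1)/(3*y + 2)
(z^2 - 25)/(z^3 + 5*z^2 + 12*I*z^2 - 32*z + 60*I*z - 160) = (z - 5)/(z^2 + 12*I*z - 32)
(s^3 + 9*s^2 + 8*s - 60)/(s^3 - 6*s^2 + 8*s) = (s^2 + 11*s + 30)/(s*(s - 4))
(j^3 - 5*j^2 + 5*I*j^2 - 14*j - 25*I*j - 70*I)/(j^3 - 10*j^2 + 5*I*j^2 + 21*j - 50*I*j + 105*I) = (j + 2)/(j - 3)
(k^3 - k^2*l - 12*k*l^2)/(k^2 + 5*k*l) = (k^2 - k*l - 12*l^2)/(k + 5*l)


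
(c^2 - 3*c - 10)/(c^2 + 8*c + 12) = (c - 5)/(c + 6)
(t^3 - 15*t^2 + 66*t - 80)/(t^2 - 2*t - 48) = (t^2 - 7*t + 10)/(t + 6)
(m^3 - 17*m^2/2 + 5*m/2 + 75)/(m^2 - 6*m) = m - 5/2 - 25/(2*m)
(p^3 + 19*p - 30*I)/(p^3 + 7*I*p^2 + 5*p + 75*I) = (p - 2*I)/(p + 5*I)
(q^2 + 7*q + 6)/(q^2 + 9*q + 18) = (q + 1)/(q + 3)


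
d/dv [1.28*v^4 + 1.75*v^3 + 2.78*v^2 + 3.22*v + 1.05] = 5.12*v^3 + 5.25*v^2 + 5.56*v + 3.22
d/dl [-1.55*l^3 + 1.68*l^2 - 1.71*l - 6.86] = -4.65*l^2 + 3.36*l - 1.71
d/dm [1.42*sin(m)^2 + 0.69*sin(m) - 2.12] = (2.84*sin(m) + 0.69)*cos(m)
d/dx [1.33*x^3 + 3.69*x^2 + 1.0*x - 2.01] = 3.99*x^2 + 7.38*x + 1.0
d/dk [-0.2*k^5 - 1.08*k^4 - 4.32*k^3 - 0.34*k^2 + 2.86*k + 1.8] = -1.0*k^4 - 4.32*k^3 - 12.96*k^2 - 0.68*k + 2.86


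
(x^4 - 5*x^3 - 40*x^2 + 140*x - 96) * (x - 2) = x^5 - 7*x^4 - 30*x^3 + 220*x^2 - 376*x + 192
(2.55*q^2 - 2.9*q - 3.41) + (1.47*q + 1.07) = 2.55*q^2 - 1.43*q - 2.34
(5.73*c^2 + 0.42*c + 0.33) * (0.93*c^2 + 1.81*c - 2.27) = 5.3289*c^4 + 10.7619*c^3 - 11.94*c^2 - 0.3561*c - 0.7491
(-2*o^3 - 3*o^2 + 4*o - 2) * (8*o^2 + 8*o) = -16*o^5 - 40*o^4 + 8*o^3 + 16*o^2 - 16*o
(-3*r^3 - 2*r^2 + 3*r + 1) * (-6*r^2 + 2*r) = 18*r^5 + 6*r^4 - 22*r^3 + 2*r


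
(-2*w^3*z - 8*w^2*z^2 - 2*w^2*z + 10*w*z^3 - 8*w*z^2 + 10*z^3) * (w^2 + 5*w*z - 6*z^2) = -2*w^5*z - 18*w^4*z^2 - 2*w^4*z - 18*w^3*z^3 - 18*w^3*z^2 + 98*w^2*z^4 - 18*w^2*z^3 - 60*w*z^5 + 98*w*z^4 - 60*z^5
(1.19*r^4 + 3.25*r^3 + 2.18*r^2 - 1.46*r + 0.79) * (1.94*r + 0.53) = 2.3086*r^5 + 6.9357*r^4 + 5.9517*r^3 - 1.677*r^2 + 0.7588*r + 0.4187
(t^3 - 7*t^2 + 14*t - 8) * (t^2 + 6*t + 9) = t^5 - t^4 - 19*t^3 + 13*t^2 + 78*t - 72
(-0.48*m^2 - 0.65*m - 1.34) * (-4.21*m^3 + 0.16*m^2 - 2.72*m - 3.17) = 2.0208*m^5 + 2.6597*m^4 + 6.843*m^3 + 3.0752*m^2 + 5.7053*m + 4.2478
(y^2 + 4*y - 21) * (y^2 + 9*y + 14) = y^4 + 13*y^3 + 29*y^2 - 133*y - 294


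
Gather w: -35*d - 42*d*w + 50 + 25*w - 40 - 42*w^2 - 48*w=-35*d - 42*w^2 + w*(-42*d - 23) + 10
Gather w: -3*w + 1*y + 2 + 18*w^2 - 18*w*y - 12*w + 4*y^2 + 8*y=18*w^2 + w*(-18*y - 15) + 4*y^2 + 9*y + 2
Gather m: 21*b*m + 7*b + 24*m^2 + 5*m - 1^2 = 7*b + 24*m^2 + m*(21*b + 5) - 1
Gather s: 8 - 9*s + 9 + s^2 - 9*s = s^2 - 18*s + 17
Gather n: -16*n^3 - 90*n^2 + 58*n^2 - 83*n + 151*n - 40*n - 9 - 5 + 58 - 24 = -16*n^3 - 32*n^2 + 28*n + 20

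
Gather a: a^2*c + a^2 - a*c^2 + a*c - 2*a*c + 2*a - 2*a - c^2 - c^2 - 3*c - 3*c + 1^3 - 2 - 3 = a^2*(c + 1) + a*(-c^2 - c) - 2*c^2 - 6*c - 4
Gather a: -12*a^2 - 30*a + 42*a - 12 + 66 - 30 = -12*a^2 + 12*a + 24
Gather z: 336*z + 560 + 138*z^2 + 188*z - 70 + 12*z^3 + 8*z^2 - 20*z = 12*z^3 + 146*z^2 + 504*z + 490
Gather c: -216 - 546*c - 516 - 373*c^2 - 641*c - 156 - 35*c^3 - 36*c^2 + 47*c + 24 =-35*c^3 - 409*c^2 - 1140*c - 864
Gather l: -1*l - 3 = -l - 3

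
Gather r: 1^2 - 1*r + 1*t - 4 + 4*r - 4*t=3*r - 3*t - 3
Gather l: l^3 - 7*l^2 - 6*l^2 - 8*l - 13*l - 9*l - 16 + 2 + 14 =l^3 - 13*l^2 - 30*l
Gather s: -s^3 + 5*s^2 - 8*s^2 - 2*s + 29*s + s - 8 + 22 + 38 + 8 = -s^3 - 3*s^2 + 28*s + 60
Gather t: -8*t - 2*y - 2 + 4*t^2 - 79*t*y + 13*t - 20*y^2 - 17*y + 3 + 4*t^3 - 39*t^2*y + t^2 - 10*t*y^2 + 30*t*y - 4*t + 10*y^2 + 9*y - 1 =4*t^3 + t^2*(5 - 39*y) + t*(-10*y^2 - 49*y + 1) - 10*y^2 - 10*y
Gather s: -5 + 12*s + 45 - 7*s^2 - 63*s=-7*s^2 - 51*s + 40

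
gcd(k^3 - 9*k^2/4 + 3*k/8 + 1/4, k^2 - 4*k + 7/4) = k - 1/2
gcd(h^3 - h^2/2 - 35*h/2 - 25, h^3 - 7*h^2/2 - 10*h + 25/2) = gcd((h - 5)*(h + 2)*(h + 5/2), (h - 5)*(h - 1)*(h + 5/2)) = h^2 - 5*h/2 - 25/2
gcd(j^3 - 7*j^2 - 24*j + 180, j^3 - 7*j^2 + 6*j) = j - 6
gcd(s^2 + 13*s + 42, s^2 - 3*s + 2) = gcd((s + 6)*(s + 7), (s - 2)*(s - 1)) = 1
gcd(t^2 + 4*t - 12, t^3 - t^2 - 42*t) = t + 6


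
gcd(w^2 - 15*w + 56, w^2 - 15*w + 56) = w^2 - 15*w + 56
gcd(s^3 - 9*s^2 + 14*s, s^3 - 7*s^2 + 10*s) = s^2 - 2*s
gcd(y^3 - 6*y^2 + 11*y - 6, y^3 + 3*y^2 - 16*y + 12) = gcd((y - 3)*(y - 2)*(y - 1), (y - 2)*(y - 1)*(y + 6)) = y^2 - 3*y + 2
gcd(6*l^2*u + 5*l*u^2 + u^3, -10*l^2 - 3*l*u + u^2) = 2*l + u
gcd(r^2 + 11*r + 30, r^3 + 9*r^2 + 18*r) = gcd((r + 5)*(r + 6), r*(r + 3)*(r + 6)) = r + 6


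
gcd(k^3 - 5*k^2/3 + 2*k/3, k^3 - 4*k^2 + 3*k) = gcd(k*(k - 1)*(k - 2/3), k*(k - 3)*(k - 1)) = k^2 - k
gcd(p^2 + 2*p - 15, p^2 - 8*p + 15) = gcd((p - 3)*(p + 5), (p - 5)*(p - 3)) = p - 3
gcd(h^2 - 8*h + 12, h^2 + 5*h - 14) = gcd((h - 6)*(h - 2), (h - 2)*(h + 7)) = h - 2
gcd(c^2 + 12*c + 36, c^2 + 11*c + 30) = c + 6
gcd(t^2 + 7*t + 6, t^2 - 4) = 1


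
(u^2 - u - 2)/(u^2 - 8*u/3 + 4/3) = 3*(u + 1)/(3*u - 2)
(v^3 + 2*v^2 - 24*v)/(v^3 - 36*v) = (v - 4)/(v - 6)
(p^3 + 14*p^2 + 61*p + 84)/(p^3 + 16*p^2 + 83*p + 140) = (p + 3)/(p + 5)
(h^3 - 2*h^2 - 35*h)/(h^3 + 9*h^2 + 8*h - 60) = h*(h - 7)/(h^2 + 4*h - 12)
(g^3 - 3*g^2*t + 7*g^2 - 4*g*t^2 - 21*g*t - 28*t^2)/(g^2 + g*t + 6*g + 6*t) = (g^2 - 4*g*t + 7*g - 28*t)/(g + 6)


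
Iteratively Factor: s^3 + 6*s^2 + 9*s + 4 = (s + 1)*(s^2 + 5*s + 4) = (s + 1)^2*(s + 4)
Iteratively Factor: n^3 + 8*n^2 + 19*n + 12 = (n + 4)*(n^2 + 4*n + 3) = (n + 1)*(n + 4)*(n + 3)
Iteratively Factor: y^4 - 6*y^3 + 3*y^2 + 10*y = (y)*(y^3 - 6*y^2 + 3*y + 10) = y*(y - 2)*(y^2 - 4*y - 5) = y*(y - 2)*(y + 1)*(y - 5)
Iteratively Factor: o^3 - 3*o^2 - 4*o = (o)*(o^2 - 3*o - 4) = o*(o + 1)*(o - 4)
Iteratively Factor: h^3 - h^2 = (h)*(h^2 - h) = h^2*(h - 1)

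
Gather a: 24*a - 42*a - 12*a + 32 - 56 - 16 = -30*a - 40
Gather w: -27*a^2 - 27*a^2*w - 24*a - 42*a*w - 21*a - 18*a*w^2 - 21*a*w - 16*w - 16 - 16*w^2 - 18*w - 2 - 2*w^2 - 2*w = -27*a^2 - 45*a + w^2*(-18*a - 18) + w*(-27*a^2 - 63*a - 36) - 18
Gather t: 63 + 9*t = 9*t + 63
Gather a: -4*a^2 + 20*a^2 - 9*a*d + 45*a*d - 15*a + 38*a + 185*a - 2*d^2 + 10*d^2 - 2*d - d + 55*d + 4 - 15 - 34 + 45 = 16*a^2 + a*(36*d + 208) + 8*d^2 + 52*d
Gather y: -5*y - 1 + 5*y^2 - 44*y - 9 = 5*y^2 - 49*y - 10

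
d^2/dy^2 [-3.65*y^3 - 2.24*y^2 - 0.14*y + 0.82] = -21.9*y - 4.48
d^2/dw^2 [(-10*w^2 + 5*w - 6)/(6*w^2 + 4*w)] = 3*(35*w^3 - 54*w^2 - 36*w - 8)/(w^3*(27*w^3 + 54*w^2 + 36*w + 8))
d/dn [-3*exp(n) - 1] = -3*exp(n)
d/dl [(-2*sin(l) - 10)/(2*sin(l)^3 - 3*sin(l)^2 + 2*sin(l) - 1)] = 2*(4*sin(l)^3 + 27*sin(l)^2 - 30*sin(l) + 11)*cos(l)/((sin(l) - 1)^2*(-sin(l) - cos(2*l) + 2)^2)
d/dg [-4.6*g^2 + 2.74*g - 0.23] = 2.74 - 9.2*g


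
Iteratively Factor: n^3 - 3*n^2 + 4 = (n - 2)*(n^2 - n - 2) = (n - 2)*(n + 1)*(n - 2)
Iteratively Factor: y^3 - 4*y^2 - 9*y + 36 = (y + 3)*(y^2 - 7*y + 12) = (y - 3)*(y + 3)*(y - 4)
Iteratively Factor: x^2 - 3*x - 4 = (x + 1)*(x - 4)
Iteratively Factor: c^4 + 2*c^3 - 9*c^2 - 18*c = (c - 3)*(c^3 + 5*c^2 + 6*c) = c*(c - 3)*(c^2 + 5*c + 6) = c*(c - 3)*(c + 2)*(c + 3)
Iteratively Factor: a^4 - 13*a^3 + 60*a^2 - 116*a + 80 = (a - 2)*(a^3 - 11*a^2 + 38*a - 40) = (a - 2)^2*(a^2 - 9*a + 20) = (a - 4)*(a - 2)^2*(a - 5)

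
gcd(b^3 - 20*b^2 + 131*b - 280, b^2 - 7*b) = b - 7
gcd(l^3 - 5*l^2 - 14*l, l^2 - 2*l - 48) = 1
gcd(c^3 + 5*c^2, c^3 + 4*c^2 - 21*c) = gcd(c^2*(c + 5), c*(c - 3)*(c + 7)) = c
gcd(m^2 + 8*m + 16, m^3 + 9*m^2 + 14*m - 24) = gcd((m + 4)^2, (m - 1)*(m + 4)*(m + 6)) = m + 4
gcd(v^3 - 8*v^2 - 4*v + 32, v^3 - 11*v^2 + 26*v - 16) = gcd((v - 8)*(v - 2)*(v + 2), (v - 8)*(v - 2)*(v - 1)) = v^2 - 10*v + 16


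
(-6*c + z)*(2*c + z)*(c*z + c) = -12*c^3*z - 12*c^3 - 4*c^2*z^2 - 4*c^2*z + c*z^3 + c*z^2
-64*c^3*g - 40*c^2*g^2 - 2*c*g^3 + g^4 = g*(-8*c + g)*(2*c + g)*(4*c + g)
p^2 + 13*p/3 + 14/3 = (p + 2)*(p + 7/3)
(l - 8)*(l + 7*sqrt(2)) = l^2 - 8*l + 7*sqrt(2)*l - 56*sqrt(2)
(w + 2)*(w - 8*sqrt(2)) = w^2 - 8*sqrt(2)*w + 2*w - 16*sqrt(2)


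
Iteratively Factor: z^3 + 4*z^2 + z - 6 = (z - 1)*(z^2 + 5*z + 6) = (z - 1)*(z + 2)*(z + 3)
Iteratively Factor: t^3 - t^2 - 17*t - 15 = (t - 5)*(t^2 + 4*t + 3) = (t - 5)*(t + 3)*(t + 1)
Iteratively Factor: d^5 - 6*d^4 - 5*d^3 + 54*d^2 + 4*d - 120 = (d + 2)*(d^4 - 8*d^3 + 11*d^2 + 32*d - 60) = (d - 5)*(d + 2)*(d^3 - 3*d^2 - 4*d + 12) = (d - 5)*(d - 3)*(d + 2)*(d^2 - 4) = (d - 5)*(d - 3)*(d + 2)^2*(d - 2)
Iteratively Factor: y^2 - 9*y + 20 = (y - 4)*(y - 5)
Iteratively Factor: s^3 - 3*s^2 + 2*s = (s - 1)*(s^2 - 2*s) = s*(s - 1)*(s - 2)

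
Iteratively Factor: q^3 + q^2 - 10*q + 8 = (q + 4)*(q^2 - 3*q + 2) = (q - 1)*(q + 4)*(q - 2)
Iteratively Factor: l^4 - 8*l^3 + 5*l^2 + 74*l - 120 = (l - 2)*(l^3 - 6*l^2 - 7*l + 60) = (l - 5)*(l - 2)*(l^2 - l - 12) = (l - 5)*(l - 2)*(l + 3)*(l - 4)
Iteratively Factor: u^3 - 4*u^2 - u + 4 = (u + 1)*(u^2 - 5*u + 4) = (u - 4)*(u + 1)*(u - 1)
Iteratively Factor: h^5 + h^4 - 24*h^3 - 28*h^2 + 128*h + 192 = (h + 2)*(h^4 - h^3 - 22*h^2 + 16*h + 96) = (h - 4)*(h + 2)*(h^3 + 3*h^2 - 10*h - 24) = (h - 4)*(h + 2)*(h + 4)*(h^2 - h - 6) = (h - 4)*(h + 2)^2*(h + 4)*(h - 3)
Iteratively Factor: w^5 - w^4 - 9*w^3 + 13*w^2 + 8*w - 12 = (w + 3)*(w^4 - 4*w^3 + 3*w^2 + 4*w - 4) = (w + 1)*(w + 3)*(w^3 - 5*w^2 + 8*w - 4) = (w - 2)*(w + 1)*(w + 3)*(w^2 - 3*w + 2) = (w - 2)*(w - 1)*(w + 1)*(w + 3)*(w - 2)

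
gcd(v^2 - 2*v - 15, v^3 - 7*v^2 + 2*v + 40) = v - 5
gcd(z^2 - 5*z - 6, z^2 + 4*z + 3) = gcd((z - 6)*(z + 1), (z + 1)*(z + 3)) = z + 1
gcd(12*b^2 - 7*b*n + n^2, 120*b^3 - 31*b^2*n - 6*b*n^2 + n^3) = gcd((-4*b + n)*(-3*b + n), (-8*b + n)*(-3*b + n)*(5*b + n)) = 3*b - n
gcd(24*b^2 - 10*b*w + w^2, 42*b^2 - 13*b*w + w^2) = -6*b + w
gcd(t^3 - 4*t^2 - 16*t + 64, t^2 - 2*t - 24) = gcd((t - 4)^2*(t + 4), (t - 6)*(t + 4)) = t + 4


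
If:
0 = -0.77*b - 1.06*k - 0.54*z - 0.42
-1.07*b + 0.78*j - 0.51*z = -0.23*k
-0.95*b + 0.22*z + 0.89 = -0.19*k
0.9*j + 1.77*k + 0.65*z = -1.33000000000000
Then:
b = 0.55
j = -0.39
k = 0.08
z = -1.72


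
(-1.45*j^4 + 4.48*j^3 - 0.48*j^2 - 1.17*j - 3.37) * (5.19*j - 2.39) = -7.5255*j^5 + 26.7167*j^4 - 13.1984*j^3 - 4.9251*j^2 - 14.694*j + 8.0543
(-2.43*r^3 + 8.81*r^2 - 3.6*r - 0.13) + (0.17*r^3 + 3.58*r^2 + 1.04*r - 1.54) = -2.26*r^3 + 12.39*r^2 - 2.56*r - 1.67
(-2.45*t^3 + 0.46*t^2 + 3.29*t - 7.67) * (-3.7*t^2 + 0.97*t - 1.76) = 9.065*t^5 - 4.0785*t^4 - 7.4148*t^3 + 30.7607*t^2 - 13.2303*t + 13.4992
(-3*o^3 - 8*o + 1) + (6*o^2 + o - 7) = -3*o^3 + 6*o^2 - 7*o - 6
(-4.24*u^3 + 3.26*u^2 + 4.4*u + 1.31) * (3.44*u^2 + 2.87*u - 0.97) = -14.5856*u^5 - 0.954400000000001*u^4 + 28.605*u^3 + 13.9722*u^2 - 0.508299999999999*u - 1.2707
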